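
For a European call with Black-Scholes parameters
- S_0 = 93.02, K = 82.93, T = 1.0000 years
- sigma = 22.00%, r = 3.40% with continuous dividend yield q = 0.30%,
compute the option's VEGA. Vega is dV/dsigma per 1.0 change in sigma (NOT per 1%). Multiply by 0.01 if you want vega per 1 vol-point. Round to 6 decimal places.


Answer: Vega = 27.447094

Derivation:
d1 = 0.7728074788; d2 = 0.5528074788
phi(d1) = 0.2959531149; exp(-qT) = 0.9970044955; exp(-rT) = 0.9665715046
Vega = S * exp(-qT) * phi(d1) * sqrt(T) = 93.0200 * 0.9970044955 * 0.2959531149 * 1.0000000000 = 27.447094


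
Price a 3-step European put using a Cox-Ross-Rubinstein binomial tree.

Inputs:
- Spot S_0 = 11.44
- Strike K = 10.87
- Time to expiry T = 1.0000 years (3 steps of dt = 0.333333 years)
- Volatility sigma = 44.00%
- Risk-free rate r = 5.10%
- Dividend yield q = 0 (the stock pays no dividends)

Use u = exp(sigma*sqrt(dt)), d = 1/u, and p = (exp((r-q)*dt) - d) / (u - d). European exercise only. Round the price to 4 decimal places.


Answer: Price = V(0,0) = 1.5327

Derivation:
dt = T/N = 0.333333
u = exp(sigma*sqrt(dt)) = 1.289216; d = 1/u = 0.775665
p = (exp((r-q)*dt) - d) / (u - d) = 0.470217
Discount per step: exp(-r*dt) = 0.983144
Stock lattice S(k, i) with i counting down-moves:
  k=0: S(0,0) = 11.4400
  k=1: S(1,0) = 14.7486; S(1,1) = 8.8736
  k=2: S(2,0) = 19.0142; S(2,1) = 11.4400; S(2,2) = 6.8830
  k=3: S(3,0) = 24.5134; S(3,1) = 14.7486; S(3,2) = 8.8736; S(3,3) = 5.3389
Terminal payoffs V(N, i) = max(K - S_T, 0):
  V(3,0) = 0.000000; V(3,1) = 0.000000; V(3,2) = 1.996389; V(3,3) = 5.531132
Backward induction: V(k, i) = exp(-r*dt) * [p * V(k+1, i) + (1-p) * V(k+1, i+1)].
  V(2,0) = exp(-r*dt) * [p*0.000000 + (1-p)*0.000000] = 0.000000
  V(2,1) = exp(-r*dt) * [p*0.000000 + (1-p)*1.996389] = 1.039825
  V(2,2) = exp(-r*dt) * [p*1.996389 + (1-p)*5.531132] = 3.803819
  V(1,0) = exp(-r*dt) * [p*0.000000 + (1-p)*1.039825] = 0.541596
  V(1,1) = exp(-r*dt) * [p*1.039825 + (1-p)*3.803819] = 2.461932
  V(0,0) = exp(-r*dt) * [p*0.541596 + (1-p)*2.461932] = 1.532680


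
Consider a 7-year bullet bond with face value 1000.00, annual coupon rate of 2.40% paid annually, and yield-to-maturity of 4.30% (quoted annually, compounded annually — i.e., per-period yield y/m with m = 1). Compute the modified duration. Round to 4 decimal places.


Coupon per period c = face * coupon_rate / m = 24.000000
Periods per year m = 1; per-period yield y/m = 0.043000
Number of cashflows N = 7
Cashflows (t years, CF_t, discount factor 1/(1+y/m)^(m*t), PV):
  t = 1.0000: CF_t = 24.000000, DF = 0.958773, PV = 23.010547
  t = 2.0000: CF_t = 24.000000, DF = 0.919245, PV = 22.061885
  t = 3.0000: CF_t = 24.000000, DF = 0.881347, PV = 21.152335
  t = 4.0000: CF_t = 24.000000, DF = 0.845012, PV = 20.280283
  t = 5.0000: CF_t = 24.000000, DF = 0.810174, PV = 19.444183
  t = 6.0000: CF_t = 24.000000, DF = 0.776773, PV = 18.642553
  t = 7.0000: CF_t = 1024.000000, DF = 0.744749, PV = 762.622822
Price P = sum_t PV_t = 887.214608
First compute Macaulay numerator sum_t t * PV_t:
  t * PV_t at t = 1.0000: 23.010547
  t * PV_t at t = 2.0000: 44.123771
  t * PV_t at t = 3.0000: 63.457005
  t * PV_t at t = 4.0000: 81.121131
  t * PV_t at t = 5.0000: 97.220915
  t * PV_t at t = 6.0000: 111.855319
  t * PV_t at t = 7.0000: 5338.359754
Macaulay duration D = 5759.148442 / 887.214608 = 6.491269
Modified duration = D / (1 + y/m) = 6.491269 / (1 + 0.043000) = 6.223652

Answer: Modified duration = 6.2237


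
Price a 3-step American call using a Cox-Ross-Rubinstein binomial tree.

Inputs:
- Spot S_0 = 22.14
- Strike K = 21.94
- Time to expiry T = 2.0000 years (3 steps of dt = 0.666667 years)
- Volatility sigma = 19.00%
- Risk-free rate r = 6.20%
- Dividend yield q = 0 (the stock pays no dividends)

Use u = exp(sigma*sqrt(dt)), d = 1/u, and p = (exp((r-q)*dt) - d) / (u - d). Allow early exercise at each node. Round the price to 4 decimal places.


Answer: Price = V(0,0) = 3.9910

Derivation:
dt = T/N = 0.666667
u = exp(sigma*sqrt(dt)) = 1.167815; d = 1/u = 0.856300
p = (exp((r-q)*dt) - d) / (u - d) = 0.596759
Discount per step: exp(-r*dt) = 0.959509
Stock lattice S(k, i) with i counting down-moves:
  k=0: S(0,0) = 22.1400
  k=1: S(1,0) = 25.8554; S(1,1) = 18.9585
  k=2: S(2,0) = 30.1943; S(2,1) = 22.1400; S(2,2) = 16.2342
  k=3: S(3,0) = 35.2614; S(3,1) = 25.8554; S(3,2) = 18.9585; S(3,3) = 13.9013
Terminal payoffs V(N, i) = max(S_T - K, 0):
  V(3,0) = 13.321403; V(3,1) = 3.915421; V(3,2) = 0.000000; V(3,3) = 0.000000
Backward induction: V(k, i) = exp(-r*dt) * [p * V(k+1, i) + (1-p) * V(k+1, i+1)]; then take max(V_cont, immediate exercise) for American.
  V(2,0) = exp(-r*dt) * [p*13.321403 + (1-p)*3.915421] = 9.142711; exercise = 8.254344; V(2,0) = max -> 9.142711
  V(2,1) = exp(-r*dt) * [p*3.915421 + (1-p)*0.000000] = 2.241955; exercise = 0.200000; V(2,1) = max -> 2.241955
  V(2,2) = exp(-r*dt) * [p*0.000000 + (1-p)*0.000000] = 0.000000; exercise = 0.000000; V(2,2) = max -> 0.000000
  V(1,0) = exp(-r*dt) * [p*9.142711 + (1-p)*2.241955] = 6.102523; exercise = 3.915421; V(1,0) = max -> 6.102523
  V(1,1) = exp(-r*dt) * [p*2.241955 + (1-p)*0.000000] = 1.283735; exercise = 0.000000; V(1,1) = max -> 1.283735
  V(0,0) = exp(-r*dt) * [p*6.102523 + (1-p)*1.283735] = 3.990974; exercise = 0.200000; V(0,0) = max -> 3.990974


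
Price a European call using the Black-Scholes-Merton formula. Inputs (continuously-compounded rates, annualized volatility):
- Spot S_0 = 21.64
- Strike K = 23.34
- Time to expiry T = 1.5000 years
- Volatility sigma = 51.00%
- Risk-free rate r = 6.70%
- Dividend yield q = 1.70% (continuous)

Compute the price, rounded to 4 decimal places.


Answer: Price = 5.1675

Derivation:
d1 = (ln(S/K) + (r - q + 0.5*sigma^2) * T) / (sigma * sqrt(T)) = 0.31130906
d2 = d1 - sigma * sqrt(T) = -0.31331083
exp(-rT) = 0.90438511; exp(-qT) = 0.97482238
C = S_0 * exp(-qT) * N(d1) - K * exp(-rT) * N(d2)
N(d1) = 0.62221716; N(d2) = 0.37702226
C = 21.6400 * 0.97482238 * 0.62221716 - 23.3400 * 0.90438511 * 0.37702226 = 5.1675


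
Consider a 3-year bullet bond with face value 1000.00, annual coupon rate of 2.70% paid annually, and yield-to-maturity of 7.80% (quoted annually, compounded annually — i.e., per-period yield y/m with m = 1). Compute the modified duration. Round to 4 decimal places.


Answer: Modified duration = 2.7046

Derivation:
Coupon per period c = face * coupon_rate / m = 27.000000
Periods per year m = 1; per-period yield y/m = 0.078000
Number of cashflows N = 3
Cashflows (t years, CF_t, discount factor 1/(1+y/m)^(m*t), PV):
  t = 1.0000: CF_t = 27.000000, DF = 0.927644, PV = 25.046382
  t = 2.0000: CF_t = 27.000000, DF = 0.860523, PV = 23.234121
  t = 3.0000: CF_t = 1027.000000, DF = 0.798259, PV = 819.811792
Price P = sum_t PV_t = 868.092295
First compute Macaulay numerator sum_t t * PV_t:
  t * PV_t at t = 1.0000: 25.046382
  t * PV_t at t = 2.0000: 46.468242
  t * PV_t at t = 3.0000: 2459.435377
Macaulay duration D = 2530.950001 / 868.092295 = 2.915531
Modified duration = D / (1 + y/m) = 2.915531 / (1 + 0.078000) = 2.704574


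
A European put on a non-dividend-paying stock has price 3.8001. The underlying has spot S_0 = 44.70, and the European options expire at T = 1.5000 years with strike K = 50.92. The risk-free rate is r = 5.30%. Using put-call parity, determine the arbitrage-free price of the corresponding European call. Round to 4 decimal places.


Put-call parity: C - P = S_0 * exp(-qT) - K * exp(-rT).
S_0 * exp(-qT) = 44.7000 * 1.00000000 = 44.70000000
K * exp(-rT) = 50.9200 * 0.92357802 = 47.02859278
C = P + S*exp(-qT) - K*exp(-rT)
C = 3.8001 + 44.70000000 - 47.02859278 = 1.4715

Answer: Call price = 1.4715


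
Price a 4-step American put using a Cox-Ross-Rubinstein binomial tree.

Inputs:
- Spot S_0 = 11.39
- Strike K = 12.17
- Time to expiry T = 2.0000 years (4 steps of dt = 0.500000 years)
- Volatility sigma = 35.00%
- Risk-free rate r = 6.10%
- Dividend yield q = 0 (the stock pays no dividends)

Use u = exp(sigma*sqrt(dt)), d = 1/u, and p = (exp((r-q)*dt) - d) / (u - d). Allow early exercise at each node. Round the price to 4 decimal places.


dt = T/N = 0.500000
u = exp(sigma*sqrt(dt)) = 1.280803; d = 1/u = 0.780760
p = (exp((r-q)*dt) - d) / (u - d) = 0.500376
Discount per step: exp(-r*dt) = 0.969960
Stock lattice S(k, i) with i counting down-moves:
  k=0: S(0,0) = 11.3900
  k=1: S(1,0) = 14.5883; S(1,1) = 8.8929
  k=2: S(2,0) = 18.6848; S(2,1) = 11.3900; S(2,2) = 6.9432
  k=3: S(3,0) = 23.9316; S(3,1) = 14.5883; S(3,2) = 8.8929; S(3,3) = 5.4210
  k=4: S(4,0) = 30.6516; S(4,1) = 18.6848; S(4,2) = 11.3900; S(4,3) = 6.9432; S(4,4) = 4.2325
Terminal payoffs V(N, i) = max(K - S_T, 0):
  V(4,0) = 0.000000; V(4,1) = 0.000000; V(4,2) = 0.780000; V(4,3) = 5.226812; V(4,4) = 7.937528
Backward induction: V(k, i) = exp(-r*dt) * [p * V(k+1, i) + (1-p) * V(k+1, i+1)]; then take max(V_cont, immediate exercise) for American.
  V(3,0) = exp(-r*dt) * [p*0.000000 + (1-p)*0.000000] = 0.000000; exercise = 0.000000; V(3,0) = max -> 0.000000
  V(3,1) = exp(-r*dt) * [p*0.000000 + (1-p)*0.780000] = 0.378000; exercise = 0.000000; V(3,1) = max -> 0.378000
  V(3,2) = exp(-r*dt) * [p*0.780000 + (1-p)*5.226812] = 2.911561; exercise = 3.277143; V(3,2) = max -> 3.277143
  V(3,3) = exp(-r*dt) * [p*5.226812 + (1-p)*7.937528] = 6.383454; exercise = 6.749036; V(3,3) = max -> 6.749036
  V(2,0) = exp(-r*dt) * [p*0.000000 + (1-p)*0.378000] = 0.183184; exercise = 0.000000; V(2,0) = max -> 0.183184
  V(2,1) = exp(-r*dt) * [p*0.378000 + (1-p)*3.277143] = 1.771613; exercise = 0.780000; V(2,1) = max -> 1.771613
  V(2,2) = exp(-r*dt) * [p*3.277143 + (1-p)*6.749036] = 4.861230; exercise = 5.226812; V(2,2) = max -> 5.226812
  V(1,0) = exp(-r*dt) * [p*0.183184 + (1-p)*1.771613] = 0.947458; exercise = 0.000000; V(1,0) = max -> 0.947458
  V(1,1) = exp(-r*dt) * [p*1.771613 + (1-p)*5.226812] = 3.392836; exercise = 3.277143; V(1,1) = max -> 3.392836
  V(0,0) = exp(-r*dt) * [p*0.947458 + (1-p)*3.392836] = 2.104064; exercise = 0.780000; V(0,0) = max -> 2.104064

Answer: Price = V(0,0) = 2.1041


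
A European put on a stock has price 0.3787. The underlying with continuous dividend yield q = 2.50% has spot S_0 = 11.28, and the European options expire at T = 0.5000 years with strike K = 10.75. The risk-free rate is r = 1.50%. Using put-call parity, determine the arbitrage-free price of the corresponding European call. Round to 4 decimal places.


Answer: Call price = 0.8489

Derivation:
Put-call parity: C - P = S_0 * exp(-qT) - K * exp(-rT).
S_0 * exp(-qT) = 11.2800 * 0.98757780 = 11.13987759
K * exp(-rT) = 10.7500 * 0.99252805 = 10.66967659
C = P + S*exp(-qT) - K*exp(-rT)
C = 0.3787 + 11.13987759 - 10.66967659 = 0.8489


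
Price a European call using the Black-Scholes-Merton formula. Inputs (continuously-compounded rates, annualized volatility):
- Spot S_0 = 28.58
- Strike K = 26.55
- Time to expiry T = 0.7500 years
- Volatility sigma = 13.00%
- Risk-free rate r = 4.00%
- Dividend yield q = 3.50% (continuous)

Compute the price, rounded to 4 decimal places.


Answer: Price = 2.5137

Derivation:
d1 = (ln(S/K) + (r - q + 0.5*sigma^2) * T) / (sigma * sqrt(T)) = 0.74402618
d2 = d1 - sigma * sqrt(T) = 0.63144288
exp(-rT) = 0.97044553; exp(-qT) = 0.97409154
C = S_0 * exp(-qT) * N(d1) - K * exp(-rT) * N(d2)
N(d1) = 0.77156968; N(d2) = 0.73612451
C = 28.5800 * 0.97409154 * 0.77156968 - 26.5500 * 0.97044553 * 0.73612451 = 2.5137


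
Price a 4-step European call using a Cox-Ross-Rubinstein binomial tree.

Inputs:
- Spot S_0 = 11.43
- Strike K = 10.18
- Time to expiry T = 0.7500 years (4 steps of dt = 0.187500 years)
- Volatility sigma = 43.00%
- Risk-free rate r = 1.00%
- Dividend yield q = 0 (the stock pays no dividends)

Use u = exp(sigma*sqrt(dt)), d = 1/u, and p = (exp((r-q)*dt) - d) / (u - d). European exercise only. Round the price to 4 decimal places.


dt = T/N = 0.187500
u = exp(sigma*sqrt(dt)) = 1.204658; d = 1/u = 0.830111
p = (exp((r-q)*dt) - d) / (u - d) = 0.458596
Discount per step: exp(-r*dt) = 0.998127
Stock lattice S(k, i) with i counting down-moves:
  k=0: S(0,0) = 11.4300
  k=1: S(1,0) = 13.7692; S(1,1) = 9.4882
  k=2: S(2,0) = 16.5872; S(2,1) = 11.4300; S(2,2) = 7.8762
  k=3: S(3,0) = 19.9819; S(3,1) = 13.7692; S(3,2) = 9.4882; S(3,3) = 6.5382
  k=4: S(4,0) = 24.0714; S(4,1) = 16.5872; S(4,2) = 11.4300; S(4,3) = 7.8762; S(4,4) = 5.4274
Terminal payoffs V(N, i) = max(S_T - K, 0):
  V(4,0) = 13.891374; V(4,1) = 6.407218; V(4,2) = 1.250000; V(4,3) = 0.000000; V(4,4) = 0.000000
Backward induction: V(k, i) = exp(-r*dt) * [p * V(k+1, i) + (1-p) * V(k+1, i+1)].
  V(3,0) = exp(-r*dt) * [p*13.891374 + (1-p)*6.407218] = 9.820990
  V(3,1) = exp(-r*dt) * [p*6.407218 + (1-p)*1.250000] = 3.608307
  V(3,2) = exp(-r*dt) * [p*1.250000 + (1-p)*0.000000] = 0.572171
  V(3,3) = exp(-r*dt) * [p*0.000000 + (1-p)*0.000000] = 0.000000
  V(2,0) = exp(-r*dt) * [p*9.820990 + (1-p)*3.608307] = 6.445322
  V(2,1) = exp(-r*dt) * [p*3.608307 + (1-p)*0.572171] = 1.960851
  V(2,2) = exp(-r*dt) * [p*0.572171 + (1-p)*0.000000] = 0.261904
  V(1,0) = exp(-r*dt) * [p*6.445322 + (1-p)*1.960851] = 4.009885
  V(1,1) = exp(-r*dt) * [p*1.960851 + (1-p)*0.261904] = 1.039084
  V(0,0) = exp(-r*dt) * [p*4.009885 + (1-p)*1.039084] = 2.396982

Answer: Price = V(0,0) = 2.3970


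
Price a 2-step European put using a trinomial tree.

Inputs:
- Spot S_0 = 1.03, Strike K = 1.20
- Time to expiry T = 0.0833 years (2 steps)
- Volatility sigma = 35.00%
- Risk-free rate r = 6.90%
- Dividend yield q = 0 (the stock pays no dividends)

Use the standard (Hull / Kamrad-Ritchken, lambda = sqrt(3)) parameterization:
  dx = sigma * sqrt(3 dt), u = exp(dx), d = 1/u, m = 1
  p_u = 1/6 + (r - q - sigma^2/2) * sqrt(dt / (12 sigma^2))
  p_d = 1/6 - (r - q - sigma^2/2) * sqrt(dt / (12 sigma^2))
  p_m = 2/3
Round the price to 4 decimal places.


Answer: Price = V(0,0) = 0.1665

Derivation:
dt = T/N = 0.041650; dx = sigma*sqrt(3*dt) = 0.123719
u = exp(dx) = 1.131698; d = 1/u = 0.883628
p_u = 0.167971, p_m = 0.666667, p_d = 0.165362
Discount per step: exp(-r*dt) = 0.997130
Stock lattice S(k, j) with j the centered position index:
  k=0: S(0,+0) = 1.0300
  k=1: S(1,-1) = 0.9101; S(1,+0) = 1.0300; S(1,+1) = 1.1656
  k=2: S(2,-2) = 0.8042; S(2,-1) = 0.9101; S(2,+0) = 1.0300; S(2,+1) = 1.1656; S(2,+2) = 1.3192
Terminal payoffs V(N, j) = max(K - S_T, 0):
  V(2,-2) = 0.395777; V(2,-1) = 0.289863; V(2,+0) = 0.170000; V(2,+1) = 0.034351; V(2,+2) = 0.000000
Backward induction: V(k, j) = exp(-r*dt) * [p_u * V(k+1, j+1) + p_m * V(k+1, j) + p_d * V(k+1, j-1)]
  V(1,-1) = exp(-r*dt) * [p_u*0.170000 + p_m*0.289863 + p_d*0.395777] = 0.286419
  V(1,+0) = exp(-r*dt) * [p_u*0.034351 + p_m*0.170000 + p_d*0.289863] = 0.166556
  V(1,+1) = exp(-r*dt) * [p_u*0.000000 + p_m*0.034351 + p_d*0.170000] = 0.050866
  V(0,+0) = exp(-r*dt) * [p_u*0.050866 + p_m*0.166556 + p_d*0.286419] = 0.166465


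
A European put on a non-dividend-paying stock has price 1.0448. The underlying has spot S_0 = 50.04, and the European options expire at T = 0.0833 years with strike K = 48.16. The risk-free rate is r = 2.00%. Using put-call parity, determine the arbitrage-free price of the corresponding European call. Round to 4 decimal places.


Answer: Call price = 3.0050

Derivation:
Put-call parity: C - P = S_0 * exp(-qT) - K * exp(-rT).
S_0 * exp(-qT) = 50.0400 * 1.00000000 = 50.04000000
K * exp(-rT) = 48.1600 * 0.99833539 = 48.07983224
C = P + S*exp(-qT) - K*exp(-rT)
C = 1.0448 + 50.04000000 - 48.07983224 = 3.0050


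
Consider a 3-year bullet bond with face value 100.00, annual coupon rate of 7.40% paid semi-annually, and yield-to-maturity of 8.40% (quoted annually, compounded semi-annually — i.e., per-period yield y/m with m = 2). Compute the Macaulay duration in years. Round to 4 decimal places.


Coupon per period c = face * coupon_rate / m = 3.700000
Periods per year m = 2; per-period yield y/m = 0.042000
Number of cashflows N = 6
Cashflows (t years, CF_t, discount factor 1/(1+y/m)^(m*t), PV):
  t = 0.5000: CF_t = 3.700000, DF = 0.959693, PV = 3.550864
  t = 1.0000: CF_t = 3.700000, DF = 0.921010, PV = 3.407739
  t = 1.5000: CF_t = 3.700000, DF = 0.883887, PV = 3.270383
  t = 2.0000: CF_t = 3.700000, DF = 0.848260, PV = 3.138563
  t = 2.5000: CF_t = 3.700000, DF = 0.814069, PV = 3.012057
  t = 3.0000: CF_t = 103.700000, DF = 0.781257, PV = 81.016307
Price P = sum_t PV_t = 97.395912
Macaulay numerator sum_t t * PV_t:
  t * PV_t at t = 0.5000: 1.775432
  t * PV_t at t = 1.0000: 3.407739
  t * PV_t at t = 1.5000: 4.905574
  t * PV_t at t = 2.0000: 6.277126
  t * PV_t at t = 2.5000: 7.530142
  t * PV_t at t = 3.0000: 243.048921
Macaulay duration D = (sum_t t * PV_t) / P = 266.944933 / 97.395912 = 2.740823

Answer: Macaulay duration = 2.7408 years


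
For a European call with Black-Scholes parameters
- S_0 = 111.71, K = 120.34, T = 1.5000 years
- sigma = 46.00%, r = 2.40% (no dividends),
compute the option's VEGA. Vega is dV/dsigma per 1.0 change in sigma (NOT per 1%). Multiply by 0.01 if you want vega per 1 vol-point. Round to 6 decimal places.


Answer: Vega = 53.351815

Derivation:
d1 = 0.2135052610; d2 = -0.3498773798
phi(d1) = 0.3899523287; exp(-qT) = 1.0000000000; exp(-rT) = 0.9646402935
Vega = S * exp(-qT) * phi(d1) * sqrt(T) = 111.7100 * 1.0000000000 * 0.3899523287 * 1.2247448714 = 53.351815


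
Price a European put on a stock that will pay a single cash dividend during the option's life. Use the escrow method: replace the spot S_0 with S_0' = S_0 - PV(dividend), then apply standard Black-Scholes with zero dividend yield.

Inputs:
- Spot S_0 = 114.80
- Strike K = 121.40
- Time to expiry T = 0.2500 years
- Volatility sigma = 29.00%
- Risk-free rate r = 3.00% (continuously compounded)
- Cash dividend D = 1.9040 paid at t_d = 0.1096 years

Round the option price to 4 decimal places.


PV(D) = D * exp(-r * t_d) = 1.9040 * 0.99671740 = 1.89774993
S_0' = S_0 - PV(D) = 114.8000 - 1.89774993 = 112.90225007
d1 = (ln(S_0'/K) + (r + sigma^2/2)*T) / (sigma*sqrt(T)) = -0.37624812
d2 = d1 - sigma*sqrt(T) = -0.52124812
exp(-rT) = 0.99252805
N(-d1) = 0.64663378; N(-d2) = 0.69890303
P = K * exp(-rT) * N(-d2) - S_0' * N(-d1) = 121.4000 * 0.99252805 * 0.69890303 - 112.90225007 * 0.64663378 = 11.2064

Answer: Price = 11.2064


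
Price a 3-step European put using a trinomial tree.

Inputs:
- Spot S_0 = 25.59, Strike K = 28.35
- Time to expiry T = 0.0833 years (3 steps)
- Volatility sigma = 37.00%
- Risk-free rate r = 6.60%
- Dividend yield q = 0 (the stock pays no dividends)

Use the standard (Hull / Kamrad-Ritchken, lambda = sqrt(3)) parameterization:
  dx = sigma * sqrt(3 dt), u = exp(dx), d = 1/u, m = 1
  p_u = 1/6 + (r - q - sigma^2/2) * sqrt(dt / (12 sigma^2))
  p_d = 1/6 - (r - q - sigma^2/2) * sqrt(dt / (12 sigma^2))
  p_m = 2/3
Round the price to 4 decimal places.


dt = T/N = 0.027767; dx = sigma*sqrt(3*dt) = 0.106788
u = exp(dx) = 1.112699; d = 1/u = 0.898716
p_u = 0.166348, p_m = 0.666667, p_d = 0.166985
Discount per step: exp(-r*dt) = 0.998169
Stock lattice S(k, j) with j the centered position index:
  k=0: S(0,+0) = 25.5900
  k=1: S(1,-1) = 22.9981; S(1,+0) = 25.5900; S(1,+1) = 28.4740
  k=2: S(2,-2) = 20.6688; S(2,-1) = 22.9981; S(2,+0) = 25.5900; S(2,+1) = 28.4740; S(2,+2) = 31.6829
  k=3: S(3,-3) = 18.5754; S(3,-2) = 20.6688; S(3,-1) = 22.9981; S(3,+0) = 25.5900; S(3,+1) = 28.4740; S(3,+2) = 31.6829; S(3,+3) = 35.2536
Terminal payoffs V(N, j) = max(K - S_T, 0):
  V(3,-3) = 9.774633; V(3,-2) = 7.681211; V(3,-1) = 5.351863; V(3,+0) = 2.760000; V(3,+1) = 0.000000; V(3,+2) = 0.000000; V(3,+3) = 0.000000
Backward induction: V(k, j) = exp(-r*dt) * [p_u * V(k+1, j+1) + p_m * V(k+1, j) + p_d * V(k+1, j-1)]
  V(2,-2) = exp(-r*dt) * [p_u*5.351863 + p_m*7.681211 + p_d*9.774633] = 7.629305
  V(2,-1) = exp(-r*dt) * [p_u*2.760000 + p_m*5.351863 + p_d*7.681211] = 5.299956
  V(2,+0) = exp(-r*dt) * [p_u*0.000000 + p_m*2.760000 + p_d*5.351863] = 2.728677
  V(2,+1) = exp(-r*dt) * [p_u*0.000000 + p_m*0.000000 + p_d*2.760000] = 0.460035
  V(2,+2) = exp(-r*dt) * [p_u*0.000000 + p_m*0.000000 + p_d*0.000000] = 0.000000
  V(1,-1) = exp(-r*dt) * [p_u*2.728677 + p_m*5.299956 + p_d*7.629305] = 5.251563
  V(1,+0) = exp(-r*dt) * [p_u*0.460035 + p_m*2.728677 + p_d*5.299956] = 2.775567
  V(1,+1) = exp(-r*dt) * [p_u*0.000000 + p_m*0.460035 + p_d*2.728677] = 0.760943
  V(0,+0) = exp(-r*dt) * [p_u*0.760943 + p_m*2.775567 + p_d*5.251563] = 2.848667

Answer: Price = V(0,0) = 2.8487


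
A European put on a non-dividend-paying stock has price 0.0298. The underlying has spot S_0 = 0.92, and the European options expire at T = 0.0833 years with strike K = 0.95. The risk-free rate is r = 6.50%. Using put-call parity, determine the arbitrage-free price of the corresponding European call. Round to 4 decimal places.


Answer: Call price = 0.0049

Derivation:
Put-call parity: C - P = S_0 * exp(-qT) - K * exp(-rT).
S_0 * exp(-qT) = 0.9200 * 1.00000000 = 0.92000000
K * exp(-rT) = 0.9500 * 0.99460013 = 0.94487013
C = P + S*exp(-qT) - K*exp(-rT)
C = 0.0298 + 0.92000000 - 0.94487013 = 0.0049


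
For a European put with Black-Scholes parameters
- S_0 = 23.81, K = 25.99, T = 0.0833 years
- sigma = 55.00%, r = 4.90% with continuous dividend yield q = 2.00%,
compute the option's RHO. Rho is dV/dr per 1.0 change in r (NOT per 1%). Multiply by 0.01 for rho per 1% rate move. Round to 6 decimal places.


Answer: Rho = -1.576285

Derivation:
d1 = -0.4572984840; d2 = -0.6160380506
phi(d1) = 0.3593352490; exp(-qT) = 0.9983353870; exp(-rT) = 0.9959266188
N(-d2) = 0.7310652966
Rho = -K*T*exp(-rT)*N(-d2) = -25.9900 * 0.0833 * 0.9959266188 * 0.7310652966 = -1.576285


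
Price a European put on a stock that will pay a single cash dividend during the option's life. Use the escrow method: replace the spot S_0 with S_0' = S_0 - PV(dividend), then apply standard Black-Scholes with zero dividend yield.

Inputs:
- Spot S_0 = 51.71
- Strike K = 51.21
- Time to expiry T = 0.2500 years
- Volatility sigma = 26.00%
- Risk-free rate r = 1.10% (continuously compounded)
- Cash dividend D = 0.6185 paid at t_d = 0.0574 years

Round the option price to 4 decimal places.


PV(D) = D * exp(-r * t_d) = 0.6185 * 0.99936880 = 0.61810960
S_0' = S_0 - PV(D) = 51.7100 - 0.61810960 = 51.09189040
d1 = (ln(S_0'/K) + (r + sigma^2/2)*T) / (sigma*sqrt(T)) = 0.06839199
d2 = d1 - sigma*sqrt(T) = -0.06160801
exp(-rT) = 0.99725378
N(-d1) = 0.47273680; N(-d2) = 0.52456250
P = K * exp(-rT) * N(-d2) - S_0' * N(-d1) = 51.2100 * 0.99725378 * 0.52456250 - 51.09189040 * 0.47273680 = 2.6361

Answer: Price = 2.6361


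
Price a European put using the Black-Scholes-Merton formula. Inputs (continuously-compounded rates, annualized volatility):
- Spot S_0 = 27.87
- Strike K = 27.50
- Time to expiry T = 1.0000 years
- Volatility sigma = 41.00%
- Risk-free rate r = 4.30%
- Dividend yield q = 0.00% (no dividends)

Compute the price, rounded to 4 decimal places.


d1 = (ln(S/K) + (r - q + 0.5*sigma^2) * T) / (sigma * sqrt(T)) = 0.34247521
d2 = d1 - sigma * sqrt(T) = -0.06752479
exp(-rT) = 0.95791139; exp(-qT) = 1.00000000
P = K * exp(-rT) * N(-d2) - S_0 * exp(-qT) * N(-d1)
N(-d1) = 0.36599665; N(-d2) = 0.52691804
P = 27.5000 * 0.95791139 * 0.52691804 - 27.8700 * 1.00000000 * 0.36599665 = 3.6800

Answer: Price = 3.6800


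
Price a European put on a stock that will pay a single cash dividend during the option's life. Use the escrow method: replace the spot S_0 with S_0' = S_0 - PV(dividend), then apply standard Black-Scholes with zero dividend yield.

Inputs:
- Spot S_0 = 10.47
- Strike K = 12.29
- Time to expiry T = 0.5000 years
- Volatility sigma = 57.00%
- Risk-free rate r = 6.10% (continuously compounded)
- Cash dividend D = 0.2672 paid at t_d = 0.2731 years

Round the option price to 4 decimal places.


Answer: Price = 2.7512

Derivation:
PV(D) = D * exp(-r * t_d) = 0.2672 * 0.98347890 = 0.26278556
S_0' = S_0 - PV(D) = 10.4700 - 0.26278556 = 10.20721444
d1 = (ln(S_0'/K) + (r + sigma^2/2)*T) / (sigma*sqrt(T)) = -0.18351568
d2 = d1 - sigma*sqrt(T) = -0.58656655
exp(-rT) = 0.96996043
N(-d1) = 0.57280329; N(-d2) = 0.72125257
P = K * exp(-rT) * N(-d2) - S_0' * N(-d1) = 12.2900 * 0.96996043 * 0.72125257 - 10.20721444 * 0.57280329 = 2.7512


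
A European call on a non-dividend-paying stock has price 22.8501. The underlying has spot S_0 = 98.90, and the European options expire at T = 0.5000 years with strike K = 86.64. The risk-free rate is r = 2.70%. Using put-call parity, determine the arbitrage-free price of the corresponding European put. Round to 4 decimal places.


Put-call parity: C - P = S_0 * exp(-qT) - K * exp(-rT).
S_0 * exp(-qT) = 98.9000 * 1.00000000 = 98.90000000
K * exp(-rT) = 86.6400 * 0.98659072 = 85.47821966
P = C - S*exp(-qT) + K*exp(-rT)
P = 22.8501 - 98.90000000 + 85.47821966 = 9.4283

Answer: Put price = 9.4283


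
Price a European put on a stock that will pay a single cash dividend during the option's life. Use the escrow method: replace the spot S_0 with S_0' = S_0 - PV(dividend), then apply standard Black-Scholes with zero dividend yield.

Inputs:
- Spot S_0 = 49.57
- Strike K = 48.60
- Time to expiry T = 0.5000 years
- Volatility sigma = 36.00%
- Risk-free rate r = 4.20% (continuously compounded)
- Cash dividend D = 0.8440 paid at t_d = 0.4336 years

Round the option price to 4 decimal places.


PV(D) = D * exp(-r * t_d) = 0.8440 * 0.98195362 = 0.82876886
S_0' = S_0 - PV(D) = 49.5700 - 0.82876886 = 48.74123114
d1 = (ln(S_0'/K) + (r + sigma^2/2)*T) / (sigma*sqrt(T)) = 0.22117427
d2 = d1 - sigma*sqrt(T) = -0.03338418
exp(-rT) = 0.97921896
N(-d1) = 0.41247837; N(-d2) = 0.51331589
P = K * exp(-rT) * N(-d2) - S_0' * N(-d1) = 48.6000 * 0.97921896 * 0.51331589 - 48.74123114 * 0.41247837 = 4.3240

Answer: Price = 4.3240


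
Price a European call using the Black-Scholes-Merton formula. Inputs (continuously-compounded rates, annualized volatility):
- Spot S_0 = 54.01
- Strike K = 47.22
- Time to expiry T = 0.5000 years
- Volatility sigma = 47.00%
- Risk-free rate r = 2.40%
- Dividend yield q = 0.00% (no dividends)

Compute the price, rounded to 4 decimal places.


Answer: Price = 10.9462

Derivation:
d1 = (ln(S/K) + (r - q + 0.5*sigma^2) * T) / (sigma * sqrt(T)) = 0.60653719
d2 = d1 - sigma * sqrt(T) = 0.27419700
exp(-rT) = 0.98807171; exp(-qT) = 1.00000000
C = S_0 * exp(-qT) * N(d1) - K * exp(-rT) * N(d2)
N(d1) = 0.72792095; N(d2) = 0.60803338
C = 54.0100 * 1.00000000 * 0.72792095 - 47.2200 * 0.98807171 * 0.60803338 = 10.9462


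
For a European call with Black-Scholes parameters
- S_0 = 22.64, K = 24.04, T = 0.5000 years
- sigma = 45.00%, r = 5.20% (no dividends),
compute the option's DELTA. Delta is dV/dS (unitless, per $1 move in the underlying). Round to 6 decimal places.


Answer: Delta = 0.520833

Derivation:
d1 = 0.0522446432; d2 = -0.2659534083
phi(d1) = 0.3983981947; exp(-qT) = 1.0000000000; exp(-rT) = 0.9743350896
N(d1) = 0.5208331193
Delta = exp(-qT) * N(d1) = 1.0000000000 * 0.5208331193 = 0.520833


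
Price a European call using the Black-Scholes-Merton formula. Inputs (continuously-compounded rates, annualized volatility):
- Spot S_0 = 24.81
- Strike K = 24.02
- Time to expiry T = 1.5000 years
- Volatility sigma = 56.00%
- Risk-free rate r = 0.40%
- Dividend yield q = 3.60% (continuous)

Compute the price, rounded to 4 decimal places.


d1 = (ln(S/K) + (r - q + 0.5*sigma^2) * T) / (sigma * sqrt(T)) = 0.32012495
d2 = d1 - sigma * sqrt(T) = -0.36573217
exp(-rT) = 0.99401796; exp(-qT) = 0.94743211
C = S_0 * exp(-qT) * N(d1) - K * exp(-rT) * N(d2)
N(d1) = 0.62556319; N(d2) = 0.35728247
C = 24.8100 * 0.94743211 * 0.62556319 - 24.0200 * 0.99401796 * 0.35728247 = 6.1738

Answer: Price = 6.1738


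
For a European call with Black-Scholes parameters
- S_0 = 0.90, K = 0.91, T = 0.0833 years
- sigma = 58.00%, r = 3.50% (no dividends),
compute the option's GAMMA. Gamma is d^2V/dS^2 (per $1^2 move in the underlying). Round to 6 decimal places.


d1 = 0.0351062779; d2 = -0.1322918105
phi(d1) = 0.3986965178; exp(-qT) = 1.0000000000; exp(-rT) = 0.9970887459
Gamma = exp(-qT) * phi(d1) / (S * sigma * sqrt(T)) = 1.0000000000 * 0.3986965178 / (0.9000 * 0.5800 * 0.2886173938) = 2.646363

Answer: Gamma = 2.646363


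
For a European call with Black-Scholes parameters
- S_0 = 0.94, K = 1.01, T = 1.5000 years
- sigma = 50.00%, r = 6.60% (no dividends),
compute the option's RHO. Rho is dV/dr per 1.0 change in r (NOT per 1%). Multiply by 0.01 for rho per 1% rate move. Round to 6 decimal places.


Answer: Rho = 0.544398

Derivation:
d1 = 0.3505616075; d2 = -0.2618108282
phi(d1) = 0.3751665368; exp(-qT) = 1.0000000000; exp(-rT) = 0.9057427080
N(d2) = 0.3967336452
Rho = K*T*exp(-rT)*N(d2) = 1.0100 * 1.5000 * 0.9057427080 * 0.3967336452 = 0.544398


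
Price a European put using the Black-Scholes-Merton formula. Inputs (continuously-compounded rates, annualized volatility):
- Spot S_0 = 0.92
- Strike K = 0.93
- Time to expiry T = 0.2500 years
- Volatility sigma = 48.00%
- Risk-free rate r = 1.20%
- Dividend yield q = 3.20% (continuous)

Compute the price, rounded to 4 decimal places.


d1 = (ln(S/K) + (r - q + 0.5*sigma^2) * T) / (sigma * sqrt(T)) = 0.05412118
d2 = d1 - sigma * sqrt(T) = -0.18587882
exp(-rT) = 0.99700450; exp(-qT) = 0.99203191
P = K * exp(-rT) * N(-d2) - S_0 * exp(-qT) * N(-d1)
N(-d1) = 0.47841931; N(-d2) = 0.57373010
P = 0.9300 * 0.99700450 * 0.57373010 - 0.9200 * 0.99203191 * 0.47841931 = 0.0953

Answer: Price = 0.0953


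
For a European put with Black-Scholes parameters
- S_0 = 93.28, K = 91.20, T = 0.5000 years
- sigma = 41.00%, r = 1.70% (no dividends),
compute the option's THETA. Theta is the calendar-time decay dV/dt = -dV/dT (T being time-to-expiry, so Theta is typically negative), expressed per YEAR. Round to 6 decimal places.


Answer: Theta = -9.659471

Derivation:
d1 = 0.2520605452; d2 = -0.0378532351
phi(d1) = 0.3864681609; exp(-qT) = 1.0000000000; exp(-rT) = 0.9915360229
Theta = -S*exp(-qT)*phi(d1)*sigma/(2*sqrt(T)) + r*K*exp(-rT)*N(-d2) - q*S*exp(-qT)*N(-d1)
N(-d1) = 0.4004971329; N(-d2) = 0.5150976503; sqrt(T) = 0.7071067812
Term 1 = -93.2800 * 1.0000000000 * 0.3864681609 * 0.4100 / (2 * 0.7071067812) = -10.4513193148
Term 2 = 0.0170 * 91.2000 * 0.9915360229 * 0.5150976503 = 0.7918480023
Term 3 = 0 (no dividend yield, q = 0)
Theta = -10.4513193148 + (0.7918480023) + (0.0000000000) = -9.659471


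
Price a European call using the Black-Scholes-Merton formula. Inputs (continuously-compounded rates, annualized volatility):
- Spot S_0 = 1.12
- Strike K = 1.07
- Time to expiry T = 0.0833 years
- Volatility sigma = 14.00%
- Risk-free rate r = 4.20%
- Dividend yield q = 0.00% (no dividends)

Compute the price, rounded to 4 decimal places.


d1 = (ln(S/K) + (r - q + 0.5*sigma^2) * T) / (sigma * sqrt(T)) = 1.23705486
d2 = d1 - sigma * sqrt(T) = 1.19664842
exp(-rT) = 0.99650751; exp(-qT) = 1.00000000
C = S_0 * exp(-qT) * N(d1) - K * exp(-rT) * N(d2)
N(d1) = 0.89196664; N(d2) = 0.88427819
C = 1.1200 * 1.00000000 * 0.89196664 - 1.0700 * 0.99650751 * 0.88427819 = 0.0561

Answer: Price = 0.0561


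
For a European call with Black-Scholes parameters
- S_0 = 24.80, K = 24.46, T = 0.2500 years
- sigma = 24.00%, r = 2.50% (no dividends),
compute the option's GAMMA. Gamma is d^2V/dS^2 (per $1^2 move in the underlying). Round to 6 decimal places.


Answer: Gamma = 0.130640

Derivation:
d1 = 0.2271210243; d2 = 0.1071210243
phi(d1) = 0.3887843291; exp(-qT) = 1.0000000000; exp(-rT) = 0.9937694906
Gamma = exp(-qT) * phi(d1) / (S * sigma * sqrt(T)) = 1.0000000000 * 0.3887843291 / (24.8000 * 0.2400 * 0.5000000000) = 0.130640


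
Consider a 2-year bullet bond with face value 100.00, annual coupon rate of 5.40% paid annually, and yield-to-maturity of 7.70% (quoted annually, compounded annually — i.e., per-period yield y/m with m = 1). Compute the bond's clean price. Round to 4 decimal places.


Coupon per period c = face * coupon_rate / m = 5.400000
Periods per year m = 1; per-period yield y/m = 0.077000
Number of cashflows N = 2
Cashflows (t years, CF_t, discount factor 1/(1+y/m)^(m*t), PV):
  t = 1.0000: CF_t = 5.400000, DF = 0.928505, PV = 5.013928
  t = 2.0000: CF_t = 105.400000, DF = 0.862122, PV = 90.867631
Price P = sum_t PV_t = 95.881558

Answer: Price = 95.8816


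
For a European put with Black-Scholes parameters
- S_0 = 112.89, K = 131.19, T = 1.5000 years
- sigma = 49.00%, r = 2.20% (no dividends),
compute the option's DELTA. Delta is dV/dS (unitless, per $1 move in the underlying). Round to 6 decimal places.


d1 = 0.1047152519; d2 = -0.4954097351
phi(d1) = 0.3967610077; exp(-qT) = 1.0000000000; exp(-rT) = 0.9675385596
N(-d1) = 0.4583008796
Delta = -exp(-qT) * N(-d1) = -1.0000000000 * 0.4583008796 = -0.458301

Answer: Delta = -0.458301


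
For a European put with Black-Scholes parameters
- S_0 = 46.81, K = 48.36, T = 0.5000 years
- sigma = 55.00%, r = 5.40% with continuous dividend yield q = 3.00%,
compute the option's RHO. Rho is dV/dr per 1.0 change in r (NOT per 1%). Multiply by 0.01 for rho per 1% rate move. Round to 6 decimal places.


d1 = 0.1415469116; d2 = -0.2473618181
phi(d1) = 0.3949657221; exp(-qT) = 0.9851119396; exp(-rT) = 0.9733612415
N(-d2) = 0.5976858896
Rho = -K*T*exp(-rT)*N(-d2) = -48.3600 * 0.5000 * 0.9733612415 * 0.5976858896 = -14.067060

Answer: Rho = -14.067060


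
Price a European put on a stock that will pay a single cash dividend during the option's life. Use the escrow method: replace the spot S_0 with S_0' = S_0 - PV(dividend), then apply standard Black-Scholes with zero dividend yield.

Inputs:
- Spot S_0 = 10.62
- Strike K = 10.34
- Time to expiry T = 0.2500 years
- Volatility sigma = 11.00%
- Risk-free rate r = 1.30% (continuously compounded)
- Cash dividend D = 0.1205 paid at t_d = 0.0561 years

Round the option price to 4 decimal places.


PV(D) = D * exp(-r * t_d) = 0.1205 * 0.99927097 = 0.12041215
S_0' = S_0 - PV(D) = 10.6200 - 0.12041215 = 10.49958785
d1 = (ln(S_0'/K) + (r + sigma^2/2)*T) / (sigma*sqrt(T)) = 0.36506609
d2 = d1 - sigma*sqrt(T) = 0.31006609
exp(-rT) = 0.99675528
N(-d1) = 0.35753104; N(-d2) = 0.37825535
P = K * exp(-rT) * N(-d2) - S_0' * N(-d1) = 10.3400 * 0.99675528 * 0.37825535 - 10.49958785 * 0.35753104 = 0.1445

Answer: Price = 0.1445


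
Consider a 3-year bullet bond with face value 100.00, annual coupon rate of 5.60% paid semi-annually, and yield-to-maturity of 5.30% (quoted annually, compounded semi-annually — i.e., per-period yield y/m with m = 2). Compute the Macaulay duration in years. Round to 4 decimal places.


Answer: Macaulay duration = 2.8039 years

Derivation:
Coupon per period c = face * coupon_rate / m = 2.800000
Periods per year m = 2; per-period yield y/m = 0.026500
Number of cashflows N = 6
Cashflows (t years, CF_t, discount factor 1/(1+y/m)^(m*t), PV):
  t = 0.5000: CF_t = 2.800000, DF = 0.974184, PV = 2.727716
  t = 1.0000: CF_t = 2.800000, DF = 0.949035, PV = 2.657297
  t = 1.5000: CF_t = 2.800000, DF = 0.924535, PV = 2.588697
  t = 2.0000: CF_t = 2.800000, DF = 0.900667, PV = 2.521867
  t = 2.5000: CF_t = 2.800000, DF = 0.877415, PV = 2.456763
  t = 3.0000: CF_t = 102.800000, DF = 0.854764, PV = 87.869750
Price P = sum_t PV_t = 100.822090
Macaulay numerator sum_t t * PV_t:
  t * PV_t at t = 0.5000: 1.363858
  t * PV_t at t = 1.0000: 2.657297
  t * PV_t at t = 1.5000: 3.883045
  t * PV_t at t = 2.0000: 5.043734
  t * PV_t at t = 2.5000: 6.141908
  t * PV_t at t = 3.0000: 263.609251
Macaulay duration D = (sum_t t * PV_t) / P = 282.699093 / 100.822090 = 2.803940


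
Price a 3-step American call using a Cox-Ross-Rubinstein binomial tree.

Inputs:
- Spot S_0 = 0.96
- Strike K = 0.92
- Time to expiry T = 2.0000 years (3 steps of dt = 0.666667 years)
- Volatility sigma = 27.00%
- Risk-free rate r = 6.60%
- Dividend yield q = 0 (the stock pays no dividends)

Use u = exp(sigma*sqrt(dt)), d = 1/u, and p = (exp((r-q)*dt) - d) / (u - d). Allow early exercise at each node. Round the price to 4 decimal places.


Answer: Price = V(0,0) = 0.2328

Derivation:
dt = T/N = 0.666667
u = exp(sigma*sqrt(dt)) = 1.246643; d = 1/u = 0.802154
p = (exp((r-q)*dt) - d) / (u - d) = 0.546309
Discount per step: exp(-r*dt) = 0.956954
Stock lattice S(k, i) with i counting down-moves:
  k=0: S(0,0) = 0.9600
  k=1: S(1,0) = 1.1968; S(1,1) = 0.7701
  k=2: S(2,0) = 1.4920; S(2,1) = 0.9600; S(2,2) = 0.6177
  k=3: S(3,0) = 1.8599; S(3,1) = 1.1968; S(3,2) = 0.7701; S(3,3) = 0.4955
Terminal payoffs V(N, i) = max(S_T - K, 0):
  V(3,0) = 0.939933; V(3,1) = 0.276777; V(3,2) = 0.000000; V(3,3) = 0.000000
Backward induction: V(k, i) = exp(-r*dt) * [p * V(k+1, i) + (1-p) * V(k+1, i+1)]; then take max(V_cont, immediate exercise) for American.
  V(2,0) = exp(-r*dt) * [p*0.939933 + (1-p)*0.276777] = 0.611556; exercise = 0.571953; V(2,0) = max -> 0.611556
  V(2,1) = exp(-r*dt) * [p*0.276777 + (1-p)*0.000000] = 0.144697; exercise = 0.040000; V(2,1) = max -> 0.144697
  V(2,2) = exp(-r*dt) * [p*0.000000 + (1-p)*0.000000] = 0.000000; exercise = 0.000000; V(2,2) = max -> 0.000000
  V(1,0) = exp(-r*dt) * [p*0.611556 + (1-p)*0.144697] = 0.382539; exercise = 0.276777; V(1,0) = max -> 0.382539
  V(1,1) = exp(-r*dt) * [p*0.144697 + (1-p)*0.000000] = 0.075646; exercise = 0.000000; V(1,1) = max -> 0.075646
  V(0,0) = exp(-r*dt) * [p*0.382539 + (1-p)*0.075646] = 0.232831; exercise = 0.040000; V(0,0) = max -> 0.232831


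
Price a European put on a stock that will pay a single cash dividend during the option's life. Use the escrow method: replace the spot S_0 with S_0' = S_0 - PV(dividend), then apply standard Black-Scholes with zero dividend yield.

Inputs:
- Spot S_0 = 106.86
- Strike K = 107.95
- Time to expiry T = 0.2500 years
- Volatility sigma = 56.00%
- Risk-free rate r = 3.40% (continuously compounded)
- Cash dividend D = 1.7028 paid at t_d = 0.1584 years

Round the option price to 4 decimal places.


PV(D) = D * exp(-r * t_d) = 1.7028 * 0.99462888 = 1.69365405
S_0' = S_0 - PV(D) = 106.8600 - 1.69365405 = 105.16634595
d1 = (ln(S_0'/K) + (r + sigma^2/2)*T) / (sigma*sqrt(T)) = 0.07705424
d2 = d1 - sigma*sqrt(T) = -0.20294576
exp(-rT) = 0.99153602
N(-d1) = 0.46929020; N(-d2) = 0.58041129
P = K * exp(-rT) * N(-d2) - S_0' * N(-d1) = 107.9500 * 0.99153602 * 0.58041129 - 105.16634595 * 0.46929020 = 12.7715

Answer: Price = 12.7715


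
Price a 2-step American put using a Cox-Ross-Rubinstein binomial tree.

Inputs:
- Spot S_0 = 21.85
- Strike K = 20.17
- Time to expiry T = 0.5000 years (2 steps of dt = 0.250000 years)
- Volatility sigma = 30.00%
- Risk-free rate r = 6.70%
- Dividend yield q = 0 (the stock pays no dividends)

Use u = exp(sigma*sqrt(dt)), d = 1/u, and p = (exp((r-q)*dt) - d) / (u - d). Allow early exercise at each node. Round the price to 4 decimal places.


dt = T/N = 0.250000
u = exp(sigma*sqrt(dt)) = 1.161834; d = 1/u = 0.860708
p = (exp((r-q)*dt) - d) / (u - d) = 0.518663
Discount per step: exp(-r*dt) = 0.983390
Stock lattice S(k, i) with i counting down-moves:
  k=0: S(0,0) = 21.8500
  k=1: S(1,0) = 25.3861; S(1,1) = 18.8065
  k=2: S(2,0) = 29.4944; S(2,1) = 21.8500; S(2,2) = 16.1869
Terminal payoffs V(N, i) = max(K - S_T, 0):
  V(2,0) = 0.000000; V(2,1) = 0.000000; V(2,2) = 3.983122
Backward induction: V(k, i) = exp(-r*dt) * [p * V(k+1, i) + (1-p) * V(k+1, i+1)]; then take max(V_cont, immediate exercise) for American.
  V(1,0) = exp(-r*dt) * [p*0.000000 + (1-p)*0.000000] = 0.000000; exercise = 0.000000; V(1,0) = max -> 0.000000
  V(1,1) = exp(-r*dt) * [p*0.000000 + (1-p)*3.983122] = 1.885377; exercise = 1.363531; V(1,1) = max -> 1.885377
  V(0,0) = exp(-r*dt) * [p*0.000000 + (1-p)*1.885377] = 0.892428; exercise = 0.000000; V(0,0) = max -> 0.892428

Answer: Price = V(0,0) = 0.8924


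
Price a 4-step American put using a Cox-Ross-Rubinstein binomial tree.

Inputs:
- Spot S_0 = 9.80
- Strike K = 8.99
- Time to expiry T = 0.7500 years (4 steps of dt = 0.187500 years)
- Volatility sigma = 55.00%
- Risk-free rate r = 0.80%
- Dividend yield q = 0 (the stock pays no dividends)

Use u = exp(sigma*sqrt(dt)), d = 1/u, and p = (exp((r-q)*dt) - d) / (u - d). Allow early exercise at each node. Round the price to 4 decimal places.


dt = T/N = 0.187500
u = exp(sigma*sqrt(dt)) = 1.268908; d = 1/u = 0.788079
p = (exp((r-q)*dt) - d) / (u - d) = 0.443863
Discount per step: exp(-r*dt) = 0.998501
Stock lattice S(k, i) with i counting down-moves:
  k=0: S(0,0) = 9.8000
  k=1: S(1,0) = 12.4353; S(1,1) = 7.7232
  k=2: S(2,0) = 15.7793; S(2,1) = 9.8000; S(2,2) = 6.0865
  k=3: S(3,0) = 20.0224; S(3,1) = 12.4353; S(3,2) = 7.7232; S(3,3) = 4.7966
  k=4: S(4,0) = 25.4066; S(4,1) = 15.7793; S(4,2) = 9.8000; S(4,3) = 6.0865; S(4,4) = 3.7801
Terminal payoffs V(N, i) = max(K - S_T, 0):
  V(4,0) = 0.000000; V(4,1) = 0.000000; V(4,2) = 0.000000; V(4,3) = 2.903529; V(4,4) = 5.209885
Backward induction: V(k, i) = exp(-r*dt) * [p * V(k+1, i) + (1-p) * V(k+1, i+1)]; then take max(V_cont, immediate exercise) for American.
  V(3,0) = exp(-r*dt) * [p*0.000000 + (1-p)*0.000000] = 0.000000; exercise = 0.000000; V(3,0) = max -> 0.000000
  V(3,1) = exp(-r*dt) * [p*0.000000 + (1-p)*0.000000] = 0.000000; exercise = 0.000000; V(3,1) = max -> 0.000000
  V(3,2) = exp(-r*dt) * [p*0.000000 + (1-p)*2.903529] = 1.612341; exercise = 1.266826; V(3,2) = max -> 1.612341
  V(3,3) = exp(-r*dt) * [p*2.903529 + (1-p)*5.209885] = 4.179905; exercise = 4.193380; V(3,3) = max -> 4.193380
  V(2,0) = exp(-r*dt) * [p*0.000000 + (1-p)*0.000000] = 0.000000; exercise = 0.000000; V(2,0) = max -> 0.000000
  V(2,1) = exp(-r*dt) * [p*0.000000 + (1-p)*1.612341] = 0.895339; exercise = 0.000000; V(2,1) = max -> 0.895339
  V(2,2) = exp(-r*dt) * [p*1.612341 + (1-p)*4.193380] = 3.043186; exercise = 2.903529; V(2,2) = max -> 3.043186
  V(1,0) = exp(-r*dt) * [p*0.000000 + (1-p)*0.895339] = 0.497185; exercise = 0.000000; V(1,0) = max -> 0.497185
  V(1,1) = exp(-r*dt) * [p*0.895339 + (1-p)*3.043186] = 2.086705; exercise = 1.266826; V(1,1) = max -> 2.086705
  V(0,0) = exp(-r*dt) * [p*0.497185 + (1-p)*2.086705] = 1.379106; exercise = 0.000000; V(0,0) = max -> 1.379106

Answer: Price = V(0,0) = 1.3791
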